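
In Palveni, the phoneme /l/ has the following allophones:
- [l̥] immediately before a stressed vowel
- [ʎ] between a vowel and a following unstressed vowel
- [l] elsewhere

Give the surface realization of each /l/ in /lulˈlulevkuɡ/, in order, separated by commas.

[l], [l], [l̥], [ʎ]

Occurrence 1 (position 1): no conditioning environment matches → elsewhere allophone [l].
Occurrence 2 (position 3): no conditioning environment matches → elsewhere allophone [l].
Occurrence 3 (position 4): immediately before a stressed vowel → [l̥].
Occurrence 4 (position 6): between a vowel and a following unstressed vowel → [ʎ].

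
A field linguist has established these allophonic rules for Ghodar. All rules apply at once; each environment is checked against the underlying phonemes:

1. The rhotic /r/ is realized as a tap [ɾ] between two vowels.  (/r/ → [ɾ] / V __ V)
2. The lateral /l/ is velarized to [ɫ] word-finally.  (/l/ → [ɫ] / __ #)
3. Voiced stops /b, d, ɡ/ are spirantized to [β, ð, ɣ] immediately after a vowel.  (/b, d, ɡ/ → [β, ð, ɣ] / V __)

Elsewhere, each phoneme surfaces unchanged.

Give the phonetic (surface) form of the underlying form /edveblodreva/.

/e/ — not in any rule's target class → [e].
/d/ meets the environment for rule 3 (immediately after a vowel) → [ð].
/v/ stays [v].
/e/ stays [e].
Rule 3 applies to /b/ (between /e/ and /l/: immediately after a vowel) → [β].
/l/ (between /b/ and /o/): rule 2 targets it, but not word-finally → unchanged [l].
/o/ stays [o].
/d/ (between /o/ and /r/): immediately after a vowel, so rule 3 applies → [ð].
/r/ (between /d/ and /e/) fails the environment for rule 1, so it stays [r].
/e/ stays [e].
/v/ (between /e/ and /a/) is unaffected → [v].
/a/ — not in any rule's target class → [a].

[eðveβloðreva]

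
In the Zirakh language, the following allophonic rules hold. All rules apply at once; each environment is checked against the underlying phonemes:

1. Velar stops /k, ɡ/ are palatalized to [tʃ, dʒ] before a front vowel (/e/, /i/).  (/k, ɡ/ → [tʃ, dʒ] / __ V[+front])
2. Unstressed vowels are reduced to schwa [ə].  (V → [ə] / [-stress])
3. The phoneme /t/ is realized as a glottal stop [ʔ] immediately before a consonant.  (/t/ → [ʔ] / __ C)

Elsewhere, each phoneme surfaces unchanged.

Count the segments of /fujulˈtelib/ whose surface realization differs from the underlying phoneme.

3

Segments that undergo a rule: /u/ → [ə] (rule 2); /u/ → [ə] (rule 2); /i/ → [ə] (rule 2).
All other segments surface unchanged.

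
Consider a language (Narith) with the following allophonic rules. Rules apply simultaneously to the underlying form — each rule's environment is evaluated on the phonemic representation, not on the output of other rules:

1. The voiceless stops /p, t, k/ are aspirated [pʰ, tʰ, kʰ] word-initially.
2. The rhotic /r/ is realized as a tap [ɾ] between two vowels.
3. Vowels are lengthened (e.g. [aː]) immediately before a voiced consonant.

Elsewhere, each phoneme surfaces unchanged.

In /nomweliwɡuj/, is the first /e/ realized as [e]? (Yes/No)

No

/e/ meets the environment for rule 3 (before a voiced consonant) → [eː].
The actual realization is [eː], not [e].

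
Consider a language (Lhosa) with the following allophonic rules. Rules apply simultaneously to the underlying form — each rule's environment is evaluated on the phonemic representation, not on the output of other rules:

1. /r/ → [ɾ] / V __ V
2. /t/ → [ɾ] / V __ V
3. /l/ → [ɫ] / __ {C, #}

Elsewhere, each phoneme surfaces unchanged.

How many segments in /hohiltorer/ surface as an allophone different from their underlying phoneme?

2

Segments that undergo a rule: /l/ → [ɫ] (rule 3); /r/ → [ɾ] (rule 1).
All other segments surface unchanged.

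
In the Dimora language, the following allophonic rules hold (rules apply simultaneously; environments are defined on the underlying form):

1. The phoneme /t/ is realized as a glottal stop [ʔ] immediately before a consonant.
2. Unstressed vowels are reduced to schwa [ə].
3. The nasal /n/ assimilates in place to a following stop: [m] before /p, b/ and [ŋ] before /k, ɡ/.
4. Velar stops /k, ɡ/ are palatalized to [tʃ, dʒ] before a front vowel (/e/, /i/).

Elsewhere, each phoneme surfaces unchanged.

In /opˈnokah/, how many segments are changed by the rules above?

2

Segments that undergo a rule: /o/ → [ə] (rule 2); /a/ → [ə] (rule 2).
All other segments surface unchanged.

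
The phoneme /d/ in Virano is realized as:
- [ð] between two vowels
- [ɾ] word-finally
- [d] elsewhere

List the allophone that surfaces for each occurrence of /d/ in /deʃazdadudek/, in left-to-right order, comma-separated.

Occurrence 1 (position 1): no conditioning environment matches → elsewhere allophone [d].
Occurrence 2 (position 6): no conditioning environment matches → elsewhere allophone [d].
Occurrence 3 (position 8): between two vowels → [ð].
Occurrence 4 (position 10): between two vowels → [ð].

[d], [d], [ð], [ð]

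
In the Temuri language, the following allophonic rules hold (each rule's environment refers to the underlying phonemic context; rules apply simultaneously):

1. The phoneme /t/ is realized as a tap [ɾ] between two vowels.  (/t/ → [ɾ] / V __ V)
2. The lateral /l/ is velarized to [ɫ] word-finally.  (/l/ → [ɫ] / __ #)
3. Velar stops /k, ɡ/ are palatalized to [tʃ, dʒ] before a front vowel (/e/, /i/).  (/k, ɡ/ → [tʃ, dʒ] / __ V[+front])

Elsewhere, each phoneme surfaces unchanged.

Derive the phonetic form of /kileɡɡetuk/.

/k/ — word-initial, before a front vowel — surfaces as [tʃ] (rule 3).
/l/ — between /i/ and /e/; rule 2 does not apply here → [l].
/ɡ/ (between /e/ and /ɡ/) is in the target of rule 3 but the environment (before a front vowel) is not met → [ɡ].
Rule 3 applies to /ɡ/ (between /ɡ/ and /e/: before a front vowel) → [dʒ].
/t/ — between /e/ and /u/, between two vowels — surfaces as [ɾ] (rule 1).
/k/ — word-final; rule 3 does not apply here → [k].

[tʃileɡdʒeɾuk]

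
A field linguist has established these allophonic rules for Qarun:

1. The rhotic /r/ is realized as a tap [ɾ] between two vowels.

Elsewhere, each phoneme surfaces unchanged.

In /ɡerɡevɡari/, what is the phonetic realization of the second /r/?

/r/ meets the environment for rule 1 (between two vowels) → [ɾ].

[ɾ]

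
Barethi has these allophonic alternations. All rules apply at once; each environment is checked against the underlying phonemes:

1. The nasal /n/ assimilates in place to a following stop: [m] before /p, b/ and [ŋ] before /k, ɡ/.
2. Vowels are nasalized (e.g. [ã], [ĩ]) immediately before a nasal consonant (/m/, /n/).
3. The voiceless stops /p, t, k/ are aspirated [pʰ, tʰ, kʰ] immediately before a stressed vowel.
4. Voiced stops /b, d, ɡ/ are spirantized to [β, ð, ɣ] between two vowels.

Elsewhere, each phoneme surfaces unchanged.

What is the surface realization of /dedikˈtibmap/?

/d/ (word-initial) fails the environment for rule 4, so it stays [d].
/e/ (between /d/ and /d/) fails the environment for rule 2, so it stays [e].
/d/ — between /e/ and /i/, between two vowels — surfaces as [ð] (rule 4).
/i/ (between /d/ and /k/) is in the target of rule 2 but the environment (before a nasal consonant) is not met → [i].
/k/ — between /i/ and /t/; rule 3 does not apply here → [k].
/t/ (between /k/ and /i/) occurs immediately before a stressed vowel → [tʰ] by rule 3.
/i/ (between /t/ and /b/) is in the target of rule 2 but the environment (before a nasal consonant) is not met → [i].
/b/ (between /i/ and /m/) fails the environment for rule 4, so it stays [b].
/m/ (between /b/ and /a/) is unaffected → [m].
/a/ (between /m/ and /p/) fails the environment for rule 2, so it stays [a].
/p/ (word-final) is in the target of rule 3 but the environment (immediately before a stressed vowel) is not met → [p].

[deðikˈtʰibmap]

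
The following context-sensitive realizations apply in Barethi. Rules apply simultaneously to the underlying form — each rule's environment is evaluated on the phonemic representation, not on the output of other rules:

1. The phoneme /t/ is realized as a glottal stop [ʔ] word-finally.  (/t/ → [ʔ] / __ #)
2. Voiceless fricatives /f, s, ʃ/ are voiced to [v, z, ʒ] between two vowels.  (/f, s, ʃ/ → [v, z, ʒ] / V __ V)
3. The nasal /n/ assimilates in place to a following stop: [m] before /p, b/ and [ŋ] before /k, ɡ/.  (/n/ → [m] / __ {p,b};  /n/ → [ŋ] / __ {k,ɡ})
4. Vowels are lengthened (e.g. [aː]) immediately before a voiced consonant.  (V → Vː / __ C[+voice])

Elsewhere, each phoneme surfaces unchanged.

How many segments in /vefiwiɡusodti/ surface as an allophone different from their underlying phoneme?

Segments that undergo a rule: /f/ → [v] (rule 2); /i/ → [iː] (rule 4); /i/ → [iː] (rule 4); /s/ → [z] (rule 2); /o/ → [oː] (rule 4).
All other segments surface unchanged.

5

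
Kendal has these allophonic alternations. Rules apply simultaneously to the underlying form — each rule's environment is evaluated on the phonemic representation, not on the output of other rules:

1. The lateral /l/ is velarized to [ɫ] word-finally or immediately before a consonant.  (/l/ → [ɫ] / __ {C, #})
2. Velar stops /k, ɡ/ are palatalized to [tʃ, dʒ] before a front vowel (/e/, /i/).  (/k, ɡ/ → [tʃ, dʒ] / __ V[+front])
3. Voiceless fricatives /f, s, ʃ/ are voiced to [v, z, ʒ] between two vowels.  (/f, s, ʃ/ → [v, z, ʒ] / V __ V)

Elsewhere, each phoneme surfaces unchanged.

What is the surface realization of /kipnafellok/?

Rule 2 applies to /k/ (word-initial: before a front vowel) → [tʃ].
/i/ — not in any rule's target class → [i].
/p/ (between /i/ and /n/): no rule targets it → [p].
/n/ stays [n].
/a/ (between /n/ and /f/): no rule targets it → [a].
/f/ meets the environment for rule 3 (between two vowels) → [v].
/e/ stays [e].
/l/ (between /e/ and /l/) occurs word-finally or immediately before a consonant → [ɫ] by rule 1.
/l/ (between /l/ and /o/) fails the environment for rule 1, so it stays [l].
/o/ stays [o].
/k/ (word-final) is in the target of rule 2 but the environment (before a front vowel) is not met → [k].

[tʃipnaveɫlok]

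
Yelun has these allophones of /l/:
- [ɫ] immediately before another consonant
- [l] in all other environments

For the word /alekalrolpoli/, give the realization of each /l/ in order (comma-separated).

[l], [ɫ], [ɫ], [l]

Occurrence 1 (position 2): no conditioning environment matches → elsewhere allophone [l].
Occurrence 2 (position 6): immediately before another consonant → [ɫ].
Occurrence 3 (position 9): immediately before another consonant → [ɫ].
Occurrence 4 (position 12): no conditioning environment matches → elsewhere allophone [l].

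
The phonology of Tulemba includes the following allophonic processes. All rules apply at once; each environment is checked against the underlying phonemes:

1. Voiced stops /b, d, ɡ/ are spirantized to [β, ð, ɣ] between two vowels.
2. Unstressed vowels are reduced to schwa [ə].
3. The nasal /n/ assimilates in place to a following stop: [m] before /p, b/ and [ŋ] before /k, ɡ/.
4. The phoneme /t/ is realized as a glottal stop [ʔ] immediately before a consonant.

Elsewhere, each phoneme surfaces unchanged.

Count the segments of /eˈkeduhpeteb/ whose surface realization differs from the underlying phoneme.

5

Segments that undergo a rule: /e/ → [ə] (rule 2); /d/ → [ð] (rule 1); /u/ → [ə] (rule 2); /e/ → [ə] (rule 2); /e/ → [ə] (rule 2).
All other segments surface unchanged.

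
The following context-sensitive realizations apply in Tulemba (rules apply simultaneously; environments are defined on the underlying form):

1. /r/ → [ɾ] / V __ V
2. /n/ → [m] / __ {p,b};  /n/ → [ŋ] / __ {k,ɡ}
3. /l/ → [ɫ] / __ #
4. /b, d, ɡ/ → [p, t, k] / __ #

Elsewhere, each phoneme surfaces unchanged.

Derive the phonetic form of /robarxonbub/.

[robarxombup]

/r/ — word-initial; rule 1 does not apply here → [r].
/o/ stays [o].
/b/ (between /o/ and /a/) fails the environment for rule 4, so it stays [b].
/a/ (between /b/ and /r/) is unaffected → [a].
/r/ (between /a/ and /x/): rule 1 targets it, but not between two vowels → unchanged [r].
/x/ (between /r/ and /o/) is unaffected → [x].
/o/ (between /x/ and /n/) is unaffected → [o].
/n/ (between /o/ and /b/): before a labial or velar stop, so rule 2 applies → [m].
/b/ — between /n/ and /u/; rule 4 does not apply here → [b].
/u/ (between /b/ and /b/) is unaffected → [u].
/b/ (word-final) occurs word-finally → [p] by rule 4.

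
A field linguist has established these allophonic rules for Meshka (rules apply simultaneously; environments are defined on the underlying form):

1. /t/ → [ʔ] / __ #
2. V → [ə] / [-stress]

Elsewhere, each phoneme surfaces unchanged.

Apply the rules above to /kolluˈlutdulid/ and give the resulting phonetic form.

[kəlləˈlutdələd]

/k/ (word-initial): no rule targets it → [k].
/o/ — between /k/ and /l/, in an unstressed syllable — surfaces as [ə] (rule 2).
/l/ (between /o/ and /l/): no rule targets it → [l].
/l/ stays [l].
/u/ — between /l/ and /l/, in an unstressed syllable — surfaces as [ə] (rule 2).
/l/ stays [l].
/u/ (between /l/ and /t/): rule 2 targets it, but not in an unstressed syllable → unchanged [u].
/t/ (between /u/ and /d/): rule 1 targets it, but not word-finally → unchanged [t].
/d/ (between /t/ and /u/): no rule targets it → [d].
/u/ — between /d/ and /l/, in an unstressed syllable — surfaces as [ə] (rule 2).
/l/ (between /u/ and /i/) is unaffected → [l].
/i/ (between /l/ and /d/) occurs in an unstressed syllable → [ə] by rule 2.
/d/ (word-final) is unaffected → [d].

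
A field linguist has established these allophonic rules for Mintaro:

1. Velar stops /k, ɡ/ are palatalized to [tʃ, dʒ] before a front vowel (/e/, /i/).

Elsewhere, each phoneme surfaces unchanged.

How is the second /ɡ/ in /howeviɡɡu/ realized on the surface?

/ɡ/ (between /ɡ/ and /u/) is in the target of rule 1 but the environment (before a front vowel) is not met → [ɡ].

[ɡ]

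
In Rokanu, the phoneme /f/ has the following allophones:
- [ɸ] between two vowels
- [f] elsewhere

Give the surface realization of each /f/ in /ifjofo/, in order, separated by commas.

Occurrence 1 (position 2): no conditioning environment matches → elsewhere allophone [f].
Occurrence 2 (position 5): between two vowels → [ɸ].

[f], [ɸ]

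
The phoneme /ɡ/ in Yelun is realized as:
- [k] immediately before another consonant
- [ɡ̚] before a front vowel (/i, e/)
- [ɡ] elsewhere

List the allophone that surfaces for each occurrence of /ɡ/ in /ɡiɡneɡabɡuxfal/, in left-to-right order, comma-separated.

[ɡ̚], [k], [ɡ], [ɡ]

Occurrence 1 (position 1): before a front vowel (/i, e/) → [ɡ̚].
Occurrence 2 (position 3): immediately before another consonant → [k].
Occurrence 3 (position 6): no conditioning environment matches → elsewhere allophone [ɡ].
Occurrence 4 (position 9): no conditioning environment matches → elsewhere allophone [ɡ].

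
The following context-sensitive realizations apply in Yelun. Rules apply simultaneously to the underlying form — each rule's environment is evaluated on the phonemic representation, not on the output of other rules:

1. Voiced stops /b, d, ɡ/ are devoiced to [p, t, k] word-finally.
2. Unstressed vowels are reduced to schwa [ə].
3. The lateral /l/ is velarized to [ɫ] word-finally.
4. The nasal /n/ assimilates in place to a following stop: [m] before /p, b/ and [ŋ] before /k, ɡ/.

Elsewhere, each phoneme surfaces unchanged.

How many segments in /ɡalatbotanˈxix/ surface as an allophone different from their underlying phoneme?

Segments that undergo a rule: /a/ → [ə] (rule 2); /a/ → [ə] (rule 2); /o/ → [ə] (rule 2); /a/ → [ə] (rule 2).
All other segments surface unchanged.

4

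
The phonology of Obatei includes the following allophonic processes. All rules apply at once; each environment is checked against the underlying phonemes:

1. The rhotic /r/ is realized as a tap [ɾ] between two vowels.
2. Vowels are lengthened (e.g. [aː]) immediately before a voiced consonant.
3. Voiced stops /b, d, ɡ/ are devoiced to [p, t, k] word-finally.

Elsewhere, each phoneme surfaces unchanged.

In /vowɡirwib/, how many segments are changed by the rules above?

Segments that undergo a rule: /o/ → [oː] (rule 2); /i/ → [iː] (rule 2); /i/ → [iː] (rule 2); /b/ → [p] (rule 3).
All other segments surface unchanged.

4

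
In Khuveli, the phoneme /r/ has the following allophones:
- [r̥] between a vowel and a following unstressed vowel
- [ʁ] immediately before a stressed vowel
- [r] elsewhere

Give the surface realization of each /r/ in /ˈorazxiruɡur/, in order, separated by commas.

[r̥], [r̥], [r]

Occurrence 1 (position 2): between a vowel and a following unstressed vowel → [r̥].
Occurrence 2 (position 7): between a vowel and a following unstressed vowel → [r̥].
Occurrence 3 (position 11): no conditioning environment matches → elsewhere allophone [r].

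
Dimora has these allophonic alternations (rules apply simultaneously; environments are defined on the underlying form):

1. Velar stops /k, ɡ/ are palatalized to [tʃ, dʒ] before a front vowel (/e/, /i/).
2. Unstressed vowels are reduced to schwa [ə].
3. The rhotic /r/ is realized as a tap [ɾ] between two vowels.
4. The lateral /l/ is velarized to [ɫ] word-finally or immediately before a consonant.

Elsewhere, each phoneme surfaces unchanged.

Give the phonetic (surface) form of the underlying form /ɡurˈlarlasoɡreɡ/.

/ɡ/ — word-initial; rule 1 does not apply here → [ɡ].
/u/ meets the environment for rule 2 (in an unstressed syllable) → [ə].
/r/ (between /u/ and /l/) fails the environment for rule 3, so it stays [r].
/l/ (between /r/ and /a/) fails the environment for rule 4, so it stays [l].
/a/ (between /l/ and /r/) is in the target of rule 2 but the environment (in an unstressed syllable) is not met → [a].
/r/ (between /a/ and /l/): rule 3 targets it, but not between two vowels → unchanged [r].
/l/ (between /r/ and /a/) fails the environment for rule 4, so it stays [l].
/a/ (between /l/ and /s/): in an unstressed syllable, so rule 2 applies → [ə].
/s/ (between /a/ and /o/) is unaffected → [s].
/o/ — between /s/ and /ɡ/, in an unstressed syllable — surfaces as [ə] (rule 2).
/ɡ/ — between /o/ and /r/; rule 1 does not apply here → [ɡ].
/r/ (between /ɡ/ and /e/) fails the environment for rule 3, so it stays [r].
/e/ (between /r/ and /ɡ/) occurs in an unstressed syllable → [ə] by rule 2.
/ɡ/ — word-final; rule 1 does not apply here → [ɡ].

[ɡərˈlarləsəɡrəɡ]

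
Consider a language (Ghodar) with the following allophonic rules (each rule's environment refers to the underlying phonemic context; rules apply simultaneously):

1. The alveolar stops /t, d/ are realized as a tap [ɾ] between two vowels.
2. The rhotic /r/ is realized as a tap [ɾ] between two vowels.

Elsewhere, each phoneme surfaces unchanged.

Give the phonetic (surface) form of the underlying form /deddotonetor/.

[deddoɾoneɾor]

/d/ (word-initial) fails the environment for rule 1, so it stays [d].
/e/ (between /d/ and /d/) is unaffected → [e].
/d/ — between /e/ and /d/; rule 1 does not apply here → [d].
/d/ (between /d/ and /o/) fails the environment for rule 1, so it stays [d].
/o/ (between /d/ and /t/) is unaffected → [o].
/t/ (between /o/ and /o/) occurs between two vowels → [ɾ] by rule 1.
/o/ (between /t/ and /n/) is unaffected → [o].
/n/ (between /o/ and /e/): no rule targets it → [n].
/e/ (between /n/ and /t/) is unaffected → [e].
/t/ meets the environment for rule 1 (between two vowels) → [ɾ].
/o/ (between /t/ and /r/) is unaffected → [o].
/r/ (word-final) is in the target of rule 2 but the environment (between two vowels) is not met → [r].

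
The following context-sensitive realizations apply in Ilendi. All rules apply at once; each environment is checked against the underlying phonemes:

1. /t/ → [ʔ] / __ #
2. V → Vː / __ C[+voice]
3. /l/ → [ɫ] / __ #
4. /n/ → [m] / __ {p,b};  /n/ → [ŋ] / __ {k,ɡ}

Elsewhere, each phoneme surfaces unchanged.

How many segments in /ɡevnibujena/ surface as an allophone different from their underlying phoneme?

4

Segments that undergo a rule: /e/ → [eː] (rule 2); /i/ → [iː] (rule 2); /u/ → [uː] (rule 2); /e/ → [eː] (rule 2).
All other segments surface unchanged.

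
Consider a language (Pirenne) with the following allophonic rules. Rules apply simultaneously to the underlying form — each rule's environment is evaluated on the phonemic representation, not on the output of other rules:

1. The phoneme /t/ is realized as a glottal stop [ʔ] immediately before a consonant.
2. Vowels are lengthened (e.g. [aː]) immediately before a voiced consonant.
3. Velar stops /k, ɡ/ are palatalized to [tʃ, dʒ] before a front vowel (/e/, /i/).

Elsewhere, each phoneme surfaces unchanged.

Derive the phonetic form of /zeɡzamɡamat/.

/z/ (word-initial) is unaffected → [z].
/e/ (between /z/ and /ɡ/) occurs before a voiced consonant → [eː] by rule 2.
/ɡ/ (between /e/ and /z/) is in the target of rule 3 but the environment (before a front vowel) is not met → [ɡ].
/z/ — not in any rule's target class → [z].
/a/ — between /z/ and /m/, before a voiced consonant — surfaces as [aː] (rule 2).
/m/ (between /a/ and /ɡ/) is unaffected → [m].
/ɡ/ (between /m/ and /a/): rule 3 targets it, but not before a front vowel → unchanged [ɡ].
/a/ — between /ɡ/ and /m/, before a voiced consonant — surfaces as [aː] (rule 2).
/m/ (between /a/ and /a/): no rule targets it → [m].
/a/ (between /m/ and /t/): rule 2 targets it, but not before a voiced consonant → unchanged [a].
/t/ (word-final) fails the environment for rule 1, so it stays [t].

[zeːɡzaːmɡaːmat]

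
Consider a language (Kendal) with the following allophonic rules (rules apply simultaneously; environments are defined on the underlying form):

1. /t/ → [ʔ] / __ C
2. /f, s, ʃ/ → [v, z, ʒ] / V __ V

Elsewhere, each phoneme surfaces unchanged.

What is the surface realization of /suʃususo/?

[suʒuzuzo]

/s/ (word-initial) is in the target of rule 2 but the environment (between two vowels) is not met → [s].
/ʃ/ (between /u/ and /u/): between two vowels, so rule 2 applies → [ʒ].
/s/ meets the environment for rule 2 (between two vowels) → [z].
Rule 2 applies to /s/ (between /u/ and /o/: between two vowels) → [z].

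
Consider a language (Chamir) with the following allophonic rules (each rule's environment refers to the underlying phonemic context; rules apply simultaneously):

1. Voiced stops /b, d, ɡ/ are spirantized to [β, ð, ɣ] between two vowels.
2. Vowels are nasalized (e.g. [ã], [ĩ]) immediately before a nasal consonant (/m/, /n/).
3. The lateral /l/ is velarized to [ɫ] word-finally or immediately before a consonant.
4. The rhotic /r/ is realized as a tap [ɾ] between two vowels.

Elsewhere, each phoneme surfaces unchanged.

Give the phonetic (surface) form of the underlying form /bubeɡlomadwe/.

/b/ (word-initial) is in the target of rule 1 but the environment (between two vowels) is not met → [b].
/u/ — between /b/ and /b/; rule 2 does not apply here → [u].
/b/ meets the environment for rule 1 (between two vowels) → [β].
/e/ (between /b/ and /ɡ/): rule 2 targets it, but not before a nasal consonant → unchanged [e].
/ɡ/ (between /e/ and /l/) fails the environment for rule 1, so it stays [ɡ].
/l/ (between /ɡ/ and /o/) is in the target of rule 3 but the environment (word-finally or immediately before a consonant) is not met → [l].
/o/ — between /l/ and /m/, before a nasal consonant — surfaces as [õ] (rule 2).
/a/ (between /m/ and /d/): rule 2 targets it, but not before a nasal consonant → unchanged [a].
/d/ (between /a/ and /w/) fails the environment for rule 1, so it stays [d].
/e/ (word-final): rule 2 targets it, but not before a nasal consonant → unchanged [e].

[buβeɡlõmadwe]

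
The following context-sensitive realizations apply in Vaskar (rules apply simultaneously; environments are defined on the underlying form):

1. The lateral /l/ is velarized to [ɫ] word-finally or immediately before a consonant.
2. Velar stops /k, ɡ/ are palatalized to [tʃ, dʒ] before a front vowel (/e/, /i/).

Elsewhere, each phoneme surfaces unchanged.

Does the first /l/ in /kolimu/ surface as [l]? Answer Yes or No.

Yes

/l/ (between /o/ and /i/): rule 1 targets it, but not word-finally or immediately before a consonant → unchanged [l].
The actual realization is [l], which matches [l].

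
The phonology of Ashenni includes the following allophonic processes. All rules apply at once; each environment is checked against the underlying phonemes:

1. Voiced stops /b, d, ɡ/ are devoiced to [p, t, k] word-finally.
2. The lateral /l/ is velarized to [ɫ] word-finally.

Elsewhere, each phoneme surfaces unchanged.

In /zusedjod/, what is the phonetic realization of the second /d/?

[t]

/d/ (word-final) occurs word-finally → [t] by rule 1.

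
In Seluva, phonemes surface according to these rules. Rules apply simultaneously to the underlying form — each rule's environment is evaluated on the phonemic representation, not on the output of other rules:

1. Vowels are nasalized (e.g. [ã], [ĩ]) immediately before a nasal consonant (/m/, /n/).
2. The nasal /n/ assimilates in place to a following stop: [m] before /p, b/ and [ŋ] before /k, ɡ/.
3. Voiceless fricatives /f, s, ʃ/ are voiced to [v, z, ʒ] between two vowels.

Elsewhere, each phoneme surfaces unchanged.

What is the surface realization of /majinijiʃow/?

/a/ (between /m/ and /j/) fails the environment for rule 1, so it stays [a].
/i/ (between /j/ and /n/) occurs before a nasal consonant → [ĩ] by rule 1.
/n/ (between /i/ and /i/) is in the target of rule 2 but the environment (before a labial or velar stop) is not met → [n].
/i/ (between /n/ and /j/) is in the target of rule 1 but the environment (before a nasal consonant) is not met → [i].
/i/ (between /j/ and /ʃ/) fails the environment for rule 1, so it stays [i].
/ʃ/ meets the environment for rule 3 (between two vowels) → [ʒ].
/o/ — between /ʃ/ and /w/; rule 1 does not apply here → [o].

[majĩnijiʒow]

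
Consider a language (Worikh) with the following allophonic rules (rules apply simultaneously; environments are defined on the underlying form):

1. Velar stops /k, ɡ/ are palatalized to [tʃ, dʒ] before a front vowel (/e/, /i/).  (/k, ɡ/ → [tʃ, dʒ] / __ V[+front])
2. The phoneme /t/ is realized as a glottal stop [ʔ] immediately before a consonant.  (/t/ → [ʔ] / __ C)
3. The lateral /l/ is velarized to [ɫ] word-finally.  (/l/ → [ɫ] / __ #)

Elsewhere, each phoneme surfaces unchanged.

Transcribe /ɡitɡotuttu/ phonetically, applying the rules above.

Rule 1 applies to /ɡ/ (word-initial: before a front vowel) → [dʒ].
/i/ (between /ɡ/ and /t/): no rule targets it → [i].
/t/ meets the environment for rule 2 (immediately before a consonant) → [ʔ].
/ɡ/ (between /t/ and /o/): rule 1 targets it, but not before a front vowel → unchanged [ɡ].
/o/ — not in any rule's target class → [o].
/t/ (between /o/ and /u/) fails the environment for rule 2, so it stays [t].
/u/ (between /t/ and /t/): no rule targets it → [u].
/t/ (between /u/ and /t/): immediately before a consonant, so rule 2 applies → [ʔ].
/t/ (between /t/ and /u/) is in the target of rule 2 but the environment (immediately before a consonant) is not met → [t].
/u/ (word-final) is unaffected → [u].

[dʒiʔɡotuʔtu]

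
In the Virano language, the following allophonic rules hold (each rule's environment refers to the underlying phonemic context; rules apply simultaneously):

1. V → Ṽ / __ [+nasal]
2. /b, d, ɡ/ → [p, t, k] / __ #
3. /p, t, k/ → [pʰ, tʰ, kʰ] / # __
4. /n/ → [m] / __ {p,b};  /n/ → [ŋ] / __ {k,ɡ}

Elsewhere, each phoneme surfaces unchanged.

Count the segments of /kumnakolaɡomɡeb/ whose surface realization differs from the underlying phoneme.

Segments that undergo a rule: /k/ → [kʰ] (rule 3); /u/ → [ũ] (rule 1); /o/ → [õ] (rule 1); /b/ → [p] (rule 2).
All other segments surface unchanged.

4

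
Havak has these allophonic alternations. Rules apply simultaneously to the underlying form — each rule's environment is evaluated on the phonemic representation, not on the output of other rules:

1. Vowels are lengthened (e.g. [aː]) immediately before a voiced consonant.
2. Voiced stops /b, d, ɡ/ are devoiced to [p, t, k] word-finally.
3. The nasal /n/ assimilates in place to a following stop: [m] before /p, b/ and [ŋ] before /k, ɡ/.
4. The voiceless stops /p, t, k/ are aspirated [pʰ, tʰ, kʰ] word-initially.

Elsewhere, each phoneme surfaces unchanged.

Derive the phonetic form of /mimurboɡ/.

[miːmuːrboːk]

/m/ (word-initial): no rule targets it → [m].
/i/ — between /m/ and /m/, before a voiced consonant — surfaces as [iː] (rule 1).
/m/ (between /i/ and /u/) is unaffected → [m].
/u/ — between /m/ and /r/, before a voiced consonant — surfaces as [uː] (rule 1).
/r/ stays [r].
/b/ (between /r/ and /o/): rule 2 targets it, but not word-finally → unchanged [b].
Rule 1 applies to /o/ (between /b/ and /ɡ/: before a voiced consonant) → [oː].
/ɡ/ (word-final) occurs word-finally → [k] by rule 2.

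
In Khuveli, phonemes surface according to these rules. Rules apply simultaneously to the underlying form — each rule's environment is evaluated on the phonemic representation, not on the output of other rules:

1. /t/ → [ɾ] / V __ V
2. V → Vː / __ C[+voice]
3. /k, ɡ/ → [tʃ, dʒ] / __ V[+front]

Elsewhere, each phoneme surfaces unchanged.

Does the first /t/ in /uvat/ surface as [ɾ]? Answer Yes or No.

No

/t/ — word-final; rule 1 does not apply here → [t].
The actual realization is [t], not [ɾ].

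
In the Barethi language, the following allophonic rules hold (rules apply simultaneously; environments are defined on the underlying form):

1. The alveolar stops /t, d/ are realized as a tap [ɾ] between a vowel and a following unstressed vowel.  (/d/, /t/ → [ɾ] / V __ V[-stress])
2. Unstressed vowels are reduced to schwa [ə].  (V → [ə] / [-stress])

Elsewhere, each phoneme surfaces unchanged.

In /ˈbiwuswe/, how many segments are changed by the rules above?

2

Segments that undergo a rule: /u/ → [ə] (rule 2); /e/ → [ə] (rule 2).
All other segments surface unchanged.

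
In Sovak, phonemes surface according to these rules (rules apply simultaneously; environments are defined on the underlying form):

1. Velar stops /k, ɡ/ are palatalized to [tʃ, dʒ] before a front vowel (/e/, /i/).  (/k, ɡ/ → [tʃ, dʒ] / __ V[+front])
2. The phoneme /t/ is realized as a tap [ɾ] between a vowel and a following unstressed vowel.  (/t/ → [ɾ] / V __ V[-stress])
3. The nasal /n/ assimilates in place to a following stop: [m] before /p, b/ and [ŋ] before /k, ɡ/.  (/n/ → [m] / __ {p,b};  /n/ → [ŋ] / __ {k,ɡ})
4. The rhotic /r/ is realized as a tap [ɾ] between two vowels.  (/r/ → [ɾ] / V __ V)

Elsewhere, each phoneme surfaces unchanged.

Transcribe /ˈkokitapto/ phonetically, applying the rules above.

/k/ (word-initial) is in the target of rule 1 but the environment (before a front vowel) is not met → [k].
/k/ (between /o/ and /i/) occurs before a front vowel → [tʃ] by rule 1.
/t/ (between /i/ and /a/) occurs between a vowel and a following unstressed vowel → [ɾ] by rule 2.
/t/ (between /p/ and /o/) is in the target of rule 2 but the environment (between a vowel and a following unstressed vowel) is not met → [t].

[ˈkotʃiɾapto]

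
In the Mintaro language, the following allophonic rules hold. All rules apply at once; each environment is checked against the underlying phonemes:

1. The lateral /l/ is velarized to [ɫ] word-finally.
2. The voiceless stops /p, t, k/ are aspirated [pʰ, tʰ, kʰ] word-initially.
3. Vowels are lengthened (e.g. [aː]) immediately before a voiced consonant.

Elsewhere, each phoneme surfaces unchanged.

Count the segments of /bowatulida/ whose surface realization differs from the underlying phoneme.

3

Segments that undergo a rule: /o/ → [oː] (rule 3); /u/ → [uː] (rule 3); /i/ → [iː] (rule 3).
All other segments surface unchanged.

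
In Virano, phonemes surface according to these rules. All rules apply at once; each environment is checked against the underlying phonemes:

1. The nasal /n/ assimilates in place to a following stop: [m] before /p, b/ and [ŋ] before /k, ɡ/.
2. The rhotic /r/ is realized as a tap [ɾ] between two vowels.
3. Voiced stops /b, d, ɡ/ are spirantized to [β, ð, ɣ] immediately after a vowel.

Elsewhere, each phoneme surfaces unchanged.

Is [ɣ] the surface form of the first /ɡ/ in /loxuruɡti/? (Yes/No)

Yes

/ɡ/ (between /u/ and /t/) occurs immediately after a vowel → [ɣ] by rule 3.
The actual realization is [ɣ], which matches [ɣ].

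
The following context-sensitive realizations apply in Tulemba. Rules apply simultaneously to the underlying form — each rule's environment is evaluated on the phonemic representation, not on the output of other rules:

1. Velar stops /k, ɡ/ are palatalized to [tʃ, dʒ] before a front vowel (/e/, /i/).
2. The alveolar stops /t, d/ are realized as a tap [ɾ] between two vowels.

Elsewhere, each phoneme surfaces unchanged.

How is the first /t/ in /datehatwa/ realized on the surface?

Rule 2 applies to /t/ (between /a/ and /e/: between two vowels) → [ɾ].

[ɾ]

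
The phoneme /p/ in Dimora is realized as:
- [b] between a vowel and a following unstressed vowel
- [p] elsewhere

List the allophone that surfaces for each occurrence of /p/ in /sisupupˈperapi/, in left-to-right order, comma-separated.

[b], [p], [p], [b]

Occurrence 1 (position 5): between a vowel and a following unstressed vowel → [b].
Occurrence 2 (position 7): no conditioning environment matches → elsewhere allophone [p].
Occurrence 3 (position 8): no conditioning environment matches → elsewhere allophone [p].
Occurrence 4 (position 12): between a vowel and a following unstressed vowel → [b].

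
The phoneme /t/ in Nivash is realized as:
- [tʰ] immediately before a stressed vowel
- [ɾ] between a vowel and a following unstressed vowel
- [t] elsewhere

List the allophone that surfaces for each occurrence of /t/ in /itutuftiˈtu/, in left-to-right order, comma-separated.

Occurrence 1 (position 2): between a vowel and an unstressed vowel → [ɾ].
Occurrence 2 (position 4): between a vowel and an unstressed vowel → [ɾ].
Occurrence 3 (position 7): no conditioning environment matches → elsewhere allophone [t].
Occurrence 4 (position 9): immediately before a stressed vowel → [tʰ].

[ɾ], [ɾ], [t], [tʰ]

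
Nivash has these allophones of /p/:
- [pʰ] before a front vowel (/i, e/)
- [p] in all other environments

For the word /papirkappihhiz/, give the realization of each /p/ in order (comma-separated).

[p], [pʰ], [p], [pʰ]

Occurrence 1 (position 1): no conditioning environment matches → elsewhere allophone [p].
Occurrence 2 (position 3): before a front vowel (/i, e/) → [pʰ].
Occurrence 3 (position 8): no conditioning environment matches → elsewhere allophone [p].
Occurrence 4 (position 9): before a front vowel (/i, e/) → [pʰ].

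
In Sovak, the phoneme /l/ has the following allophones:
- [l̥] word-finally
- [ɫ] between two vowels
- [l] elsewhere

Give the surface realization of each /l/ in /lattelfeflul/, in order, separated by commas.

[l], [l], [l], [l̥]

Occurrence 1 (position 1): no conditioning environment matches → elsewhere allophone [l].
Occurrence 2 (position 6): no conditioning environment matches → elsewhere allophone [l].
Occurrence 3 (position 10): no conditioning environment matches → elsewhere allophone [l].
Occurrence 4 (position 12): word-finally → [l̥].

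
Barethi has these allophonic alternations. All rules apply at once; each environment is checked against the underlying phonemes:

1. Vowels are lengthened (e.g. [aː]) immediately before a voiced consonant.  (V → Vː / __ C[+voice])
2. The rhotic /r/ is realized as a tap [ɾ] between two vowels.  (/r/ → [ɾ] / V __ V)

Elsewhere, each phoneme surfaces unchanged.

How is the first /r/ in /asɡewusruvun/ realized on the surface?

[r]

/r/ (between /s/ and /u/): rule 2 targets it, but not between two vowels → unchanged [r].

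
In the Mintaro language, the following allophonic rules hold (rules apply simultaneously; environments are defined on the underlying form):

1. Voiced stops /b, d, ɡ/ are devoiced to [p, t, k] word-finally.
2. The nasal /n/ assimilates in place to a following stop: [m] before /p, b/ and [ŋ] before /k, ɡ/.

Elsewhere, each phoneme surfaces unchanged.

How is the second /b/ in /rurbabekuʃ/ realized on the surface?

[b]

/b/ (between /a/ and /e/) is in the target of rule 1 but the environment (word-finally) is not met → [b].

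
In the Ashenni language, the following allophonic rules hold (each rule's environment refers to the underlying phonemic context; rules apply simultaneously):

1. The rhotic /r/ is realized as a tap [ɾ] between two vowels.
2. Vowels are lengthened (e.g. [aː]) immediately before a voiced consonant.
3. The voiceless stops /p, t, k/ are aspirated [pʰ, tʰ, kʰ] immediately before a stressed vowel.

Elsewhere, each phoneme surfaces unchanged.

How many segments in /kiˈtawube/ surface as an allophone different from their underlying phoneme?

Segments that undergo a rule: /t/ → [tʰ] (rule 3); /a/ → [aː] (rule 2); /u/ → [uː] (rule 2).
All other segments surface unchanged.

3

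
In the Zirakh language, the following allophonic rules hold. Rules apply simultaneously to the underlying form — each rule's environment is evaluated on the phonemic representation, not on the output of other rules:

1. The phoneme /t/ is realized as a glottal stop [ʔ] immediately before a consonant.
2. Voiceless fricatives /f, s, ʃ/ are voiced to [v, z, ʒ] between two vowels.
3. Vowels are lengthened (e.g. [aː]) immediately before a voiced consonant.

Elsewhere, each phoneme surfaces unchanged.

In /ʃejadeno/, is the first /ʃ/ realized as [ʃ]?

Yes

/ʃ/ (word-initial): rule 2 targets it, but not between two vowels → unchanged [ʃ].
The actual realization is [ʃ], which matches [ʃ].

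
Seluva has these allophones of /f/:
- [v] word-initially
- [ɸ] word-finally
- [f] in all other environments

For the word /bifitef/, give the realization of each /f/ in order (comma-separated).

[f], [ɸ]

Occurrence 1 (position 3): no conditioning environment matches → elsewhere allophone [f].
Occurrence 2 (position 7): word-finally → [ɸ].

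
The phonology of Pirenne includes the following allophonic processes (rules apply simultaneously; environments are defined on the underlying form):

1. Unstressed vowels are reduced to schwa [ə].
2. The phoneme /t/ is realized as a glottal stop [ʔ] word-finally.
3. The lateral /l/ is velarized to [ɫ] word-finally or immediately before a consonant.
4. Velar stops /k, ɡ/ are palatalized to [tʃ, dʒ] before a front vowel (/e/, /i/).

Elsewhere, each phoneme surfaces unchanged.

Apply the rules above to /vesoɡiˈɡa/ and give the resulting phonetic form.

[vəsədʒəˈɡa]

/v/ (word-initial): no rule targets it → [v].
/e/ (between /v/ and /s/) occurs in an unstressed syllable → [ə] by rule 1.
/s/ — not in any rule's target class → [s].
Rule 1 applies to /o/ (between /s/ and /ɡ/: in an unstressed syllable) → [ə].
/ɡ/ (between /o/ and /i/): before a front vowel, so rule 4 applies → [dʒ].
/i/ (between /ɡ/ and /ɡ/) occurs in an unstressed syllable → [ə] by rule 1.
/ɡ/ — between /i/ and /a/; rule 4 does not apply here → [ɡ].
/a/ (word-final) is in the target of rule 1 but the environment (in an unstressed syllable) is not met → [a].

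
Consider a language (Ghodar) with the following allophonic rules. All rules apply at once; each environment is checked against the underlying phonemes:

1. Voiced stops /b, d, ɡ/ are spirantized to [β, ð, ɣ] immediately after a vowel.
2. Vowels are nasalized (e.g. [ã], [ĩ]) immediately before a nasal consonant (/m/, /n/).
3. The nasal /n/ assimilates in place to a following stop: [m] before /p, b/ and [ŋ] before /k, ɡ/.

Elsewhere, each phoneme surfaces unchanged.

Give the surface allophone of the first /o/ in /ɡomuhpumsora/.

[õ]

/o/ (between /ɡ/ and /m/): before a nasal consonant, so rule 2 applies → [õ].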